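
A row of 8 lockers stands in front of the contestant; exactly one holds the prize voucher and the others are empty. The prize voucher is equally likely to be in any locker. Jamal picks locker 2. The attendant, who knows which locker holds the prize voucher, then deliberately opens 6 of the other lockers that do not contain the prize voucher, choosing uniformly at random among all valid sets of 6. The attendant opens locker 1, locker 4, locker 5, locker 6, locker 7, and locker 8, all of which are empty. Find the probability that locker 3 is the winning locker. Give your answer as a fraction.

7/8

Condition on the true location of the prize voucher.
If it is in any of lockers 1, 4, 5, 6, 7, and 8 (prior 1/8 each): that locker was opened and seen not to hold the prize — ruled out; weight (1/8)·0 = 0 each.
If it is in locker 2 (prior 1/8): the attendant has 7 equally likely choices, so probability 1/7; weight (1/8)·(1/7) = 1/56.
If it is in locker 3 (prior 1/8): the attendant has no choice, probability 1; weight (1/8)·1 = 1/8.
The weights sum to 1/7.
So P(the prize voucher in locker 3 | the attendant opened locker 1, locker 4, locker 5, locker 6, locker 7, and locker 8) = (1/8) / (1/7) = 7/8.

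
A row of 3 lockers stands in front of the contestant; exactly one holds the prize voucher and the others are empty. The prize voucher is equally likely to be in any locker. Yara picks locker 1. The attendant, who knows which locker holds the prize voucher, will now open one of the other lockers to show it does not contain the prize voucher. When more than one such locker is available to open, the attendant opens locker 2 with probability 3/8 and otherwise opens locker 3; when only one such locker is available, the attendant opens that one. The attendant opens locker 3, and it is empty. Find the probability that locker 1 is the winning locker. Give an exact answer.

5/13

Condition on the true location of the prize voucher.
If it is in locker 1 (prior 1/3): locker 2 is available but not opened, probability 5/8; weight (1/3)·(5/8) = 5/24.
If it is in locker 2 (prior 1/3): only locker 3 is available, probability 1; weight (1/3)·1 = 1/3.
If it is in locker 3 (prior 1/3): the attendant opened locker 3, so this case is ruled out; weight (1/3)·0 = 0.
The weights sum to 13/24.
So P(the prize voucher in locker 1 | the attendant opened locker 3) = (5/24) / (13/24) = 5/13.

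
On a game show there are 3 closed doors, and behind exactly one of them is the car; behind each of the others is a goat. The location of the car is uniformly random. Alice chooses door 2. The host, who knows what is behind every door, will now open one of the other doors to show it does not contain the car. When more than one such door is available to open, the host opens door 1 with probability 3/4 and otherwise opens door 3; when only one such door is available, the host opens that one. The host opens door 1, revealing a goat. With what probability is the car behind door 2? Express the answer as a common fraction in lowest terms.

Apply Bayes' rule, conditioning on where the car actually is.
If it is behind door 1 (prior 1/3): the host opened door 1, so this case is ruled out; weight (1/3)·0 = 0.
If it is behind door 2 (prior 1/3): door 1 is available, opened with probability 3/4; weight (1/3)·(3/4) = 1/4.
If it is behind door 3 (prior 1/3): only door 1 is available, probability 1; weight (1/3)·1 = 1/3.
The weights sum to 7/12.
So P(the car behind door 2 | the host opened door 1) = (1/4) / (7/12) = 3/7.

3/7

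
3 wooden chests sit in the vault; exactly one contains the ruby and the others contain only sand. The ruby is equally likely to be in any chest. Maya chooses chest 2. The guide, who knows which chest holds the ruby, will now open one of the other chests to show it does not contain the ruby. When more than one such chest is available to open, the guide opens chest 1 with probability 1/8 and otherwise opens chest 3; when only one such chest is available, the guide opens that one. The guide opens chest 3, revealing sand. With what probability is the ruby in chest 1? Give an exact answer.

Consider each possible location of the ruby in turn.
If it is in chest 1 (prior 1/3): only chest 3 is available, probability 1; weight (1/3)·1 = 1/3.
If it is in chest 2 (prior 1/3): chest 1 is available but not opened, probability 7/8; weight (1/3)·(7/8) = 7/24.
If it is in chest 3 (prior 1/3): the guide opened chest 3, so this case is ruled out; weight (1/3)·0 = 0.
The weights sum to 5/8.
So P(the ruby in chest 1 | the guide opened chest 3) = (1/3) / (5/8) = 8/15.

8/15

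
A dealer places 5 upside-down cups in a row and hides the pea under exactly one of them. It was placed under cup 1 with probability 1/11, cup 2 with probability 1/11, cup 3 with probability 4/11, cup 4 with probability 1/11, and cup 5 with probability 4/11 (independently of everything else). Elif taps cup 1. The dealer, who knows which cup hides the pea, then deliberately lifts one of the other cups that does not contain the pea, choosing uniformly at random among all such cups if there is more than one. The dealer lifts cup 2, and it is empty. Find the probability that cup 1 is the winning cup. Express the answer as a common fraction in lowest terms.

Apply Bayes' rule, conditioning on where the pea actually is.
If it is under cup 1 (prior 1/11): the dealer has 4 equally likely choices, so probability 1/4; weight (1/11)·(1/4) = 1/44.
If it is under cup 2 (prior 1/11): the dealer opened cup 2, so this case is ruled out; weight (1/11)·0 = 0.
If it is under either of cups 3 and 5 (prior 4/11 each): the dealer has 3 equally likely choices, so probability 1/3; weight (4/11)·(1/3) = 4/33 each.
If it is under cup 4 (prior 1/11): the dealer has 3 equally likely choices, so probability 1/3; weight (1/11)·(1/3) = 1/33.
The weights sum to 13/44.
So P(the pea under cup 1 | the dealer opened cup 2) = (1/44) / (13/44) = 1/13.

1/13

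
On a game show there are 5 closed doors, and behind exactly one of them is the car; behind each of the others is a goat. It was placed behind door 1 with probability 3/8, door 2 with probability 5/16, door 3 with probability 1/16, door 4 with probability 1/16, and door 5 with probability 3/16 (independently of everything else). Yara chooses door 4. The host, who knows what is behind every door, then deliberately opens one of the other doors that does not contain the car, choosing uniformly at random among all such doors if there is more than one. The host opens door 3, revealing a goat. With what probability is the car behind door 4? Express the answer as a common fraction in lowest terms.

3/59

Apply Bayes' rule, conditioning on where the car actually is.
If it is behind door 1 (prior 3/8): the host has 3 equally likely choices, so probability 1/3; weight (3/8)·(1/3) = 1/8.
If it is behind door 2 (prior 5/16): the host has 3 equally likely choices, so probability 1/3; weight (5/16)·(1/3) = 5/48.
If it is behind door 3 (prior 1/16): the host opened door 3, so this case is ruled out; weight (1/16)·0 = 0.
If it is behind door 4 (prior 1/16): the host has 4 equally likely choices, so probability 1/4; weight (1/16)·(1/4) = 1/64.
If it is behind door 5 (prior 3/16): the host has 3 equally likely choices, so probability 1/3; weight (3/16)·(1/3) = 1/16.
The weights sum to 59/192.
So P(the car behind door 4 | the host opened door 3) = (1/64) / (59/192) = 3/59.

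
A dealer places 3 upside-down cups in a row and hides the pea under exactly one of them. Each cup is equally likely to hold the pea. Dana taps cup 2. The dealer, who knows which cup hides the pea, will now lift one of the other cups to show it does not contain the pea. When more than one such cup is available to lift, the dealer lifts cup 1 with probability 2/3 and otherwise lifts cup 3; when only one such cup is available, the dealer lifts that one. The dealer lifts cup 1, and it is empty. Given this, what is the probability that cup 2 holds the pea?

Apply Bayes' rule, conditioning on where the pea actually is.
If it is under cup 1 (prior 1/3): the dealer opened cup 1, so this case is ruled out; weight (1/3)·0 = 0.
If it is under cup 2 (prior 1/3): cup 1 is available, opened with probability 2/3; weight (1/3)·(2/3) = 2/9.
If it is under cup 3 (prior 1/3): only cup 1 is available, probability 1; weight (1/3)·1 = 1/3.
The weights sum to 5/9.
So P(the pea under cup 2 | the dealer opened cup 1) = (2/9) / (5/9) = 2/5.

2/5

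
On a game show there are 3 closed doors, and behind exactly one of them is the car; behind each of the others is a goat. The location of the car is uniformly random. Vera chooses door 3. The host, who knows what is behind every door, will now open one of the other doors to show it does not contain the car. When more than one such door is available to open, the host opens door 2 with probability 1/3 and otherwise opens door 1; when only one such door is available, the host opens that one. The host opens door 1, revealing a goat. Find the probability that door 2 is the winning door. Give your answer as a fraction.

3/5

Consider each possible location of the car in turn.
If it is behind door 1 (prior 1/3): the host opened door 1, so this case is ruled out; weight (1/3)·0 = 0.
If it is behind door 2 (prior 1/3): only door 1 is available, probability 1; weight (1/3)·1 = 1/3.
If it is behind door 3 (prior 1/3): door 2 is available but not opened, probability 2/3; weight (1/3)·(2/3) = 2/9.
The weights sum to 5/9.
So P(the car behind door 2 | the host opened door 1) = (1/3) / (5/9) = 3/5.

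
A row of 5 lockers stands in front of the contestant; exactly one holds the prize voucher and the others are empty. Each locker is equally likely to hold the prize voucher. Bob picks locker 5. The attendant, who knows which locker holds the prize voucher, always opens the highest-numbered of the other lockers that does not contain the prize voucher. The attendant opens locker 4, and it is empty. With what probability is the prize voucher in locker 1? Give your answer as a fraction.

1/4

Consider each possible location of the prize voucher in turn.
If it is in any of lockers 1, 2, 3, and 5 (prior 1/5 each): locker 4 is the highest-numbered option available, probability 1; weight (1/5)·1 = 1/5 each.
If it is in locker 4 (prior 1/5): the attendant opened locker 4, so this case is ruled out; weight (1/5)·0 = 0.
The weights sum to 4/5.
So P(the prize voucher in locker 1 | the attendant opened locker 4) = (1/5) / (4/5) = 1/4.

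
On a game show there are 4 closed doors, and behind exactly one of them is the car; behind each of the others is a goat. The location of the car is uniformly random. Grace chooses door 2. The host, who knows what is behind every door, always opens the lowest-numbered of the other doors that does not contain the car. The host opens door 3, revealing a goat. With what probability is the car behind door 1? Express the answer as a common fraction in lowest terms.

1

Apply Bayes' rule, conditioning on where the car actually is.
If it is behind door 1 (prior 1/4): door 3 is the lowest-numbered option available, probability 1; weight (1/4)·1 = 1/4.
If it is behind either of doors 2 and 4 (prior 1/4 each): the host would have opened door 1 instead, probability 0; weight (1/4)·0 = 0 each.
If it is behind door 3 (prior 1/4): the host opened door 3, so this case is ruled out; weight (1/4)·0 = 0.
The weights sum to 1/4.
So P(the car behind door 1 | the host opened door 3) = (1/4) / (1/4) = 1.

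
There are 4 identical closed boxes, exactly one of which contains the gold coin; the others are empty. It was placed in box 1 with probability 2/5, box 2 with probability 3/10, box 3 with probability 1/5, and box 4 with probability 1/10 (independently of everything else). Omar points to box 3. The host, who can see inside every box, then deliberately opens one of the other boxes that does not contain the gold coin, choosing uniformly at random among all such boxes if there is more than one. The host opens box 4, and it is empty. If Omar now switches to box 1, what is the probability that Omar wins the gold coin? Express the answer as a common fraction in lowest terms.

Apply Bayes' rule, conditioning on where the gold coin actually is.
If it is in box 1 (prior 2/5): the host has 2 equally likely choices, so probability 1/2; weight (2/5)·(1/2) = 1/5.
If it is in box 2 (prior 3/10): the host has 2 equally likely choices, so probability 1/2; weight (3/10)·(1/2) = 3/20.
If it is in box 3 (prior 1/5): the host has 3 equally likely choices, so probability 1/3; weight (1/5)·(1/3) = 1/15.
If it is in box 4 (prior 1/10): the host opened box 4, so this case is ruled out; weight (1/10)·0 = 0.
The weights sum to 5/12.
So P(the gold coin in box 1 | the host opened box 4) = (1/5) / (5/12) = 12/25.

12/25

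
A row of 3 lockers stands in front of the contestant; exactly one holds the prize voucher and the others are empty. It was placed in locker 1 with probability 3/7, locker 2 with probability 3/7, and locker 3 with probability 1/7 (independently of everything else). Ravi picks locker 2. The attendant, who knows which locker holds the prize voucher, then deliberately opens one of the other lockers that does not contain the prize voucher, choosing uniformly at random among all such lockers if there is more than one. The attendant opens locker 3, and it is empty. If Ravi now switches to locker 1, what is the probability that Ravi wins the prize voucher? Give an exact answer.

2/3

Consider each possible location of the prize voucher in turn.
If it is in locker 1 (prior 3/7): the attendant has no choice, probability 1; weight (3/7)·1 = 3/7.
If it is in locker 2 (prior 3/7): the attendant has 2 equally likely choices, so probability 1/2; weight (3/7)·(1/2) = 3/14.
If it is in locker 3 (prior 1/7): the attendant opened locker 3, so this case is ruled out; weight (1/7)·0 = 0.
The weights sum to 9/14.
So P(the prize voucher in locker 1 | the attendant opened locker 3) = (3/7) / (9/14) = 2/3.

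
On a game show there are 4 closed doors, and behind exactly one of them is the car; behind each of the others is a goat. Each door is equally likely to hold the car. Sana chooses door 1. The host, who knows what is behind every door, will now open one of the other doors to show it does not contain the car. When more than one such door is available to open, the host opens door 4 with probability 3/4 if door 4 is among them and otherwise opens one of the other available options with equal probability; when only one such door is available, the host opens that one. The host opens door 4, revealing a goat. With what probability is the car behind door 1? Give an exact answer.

Condition on the true location of the car.
If it is behind any of doors 1, 2, and 3 (prior 1/4 each): door 4 is available, opened with probability 3/4; weight (1/4)·(3/4) = 3/16 each.
If it is behind door 4 (prior 1/4): the host opened door 4, so this case is ruled out; weight (1/4)·0 = 0.
The weights sum to 9/16.
So P(the car behind door 1 | the host opened door 4) = (3/16) / (9/16) = 1/3.

1/3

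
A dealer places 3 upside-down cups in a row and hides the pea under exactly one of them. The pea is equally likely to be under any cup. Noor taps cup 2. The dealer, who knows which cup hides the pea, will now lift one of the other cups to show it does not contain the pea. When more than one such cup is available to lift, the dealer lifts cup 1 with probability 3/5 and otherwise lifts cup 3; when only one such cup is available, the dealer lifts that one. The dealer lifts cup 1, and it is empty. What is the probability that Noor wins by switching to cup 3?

5/8

Consider each possible location of the pea in turn.
If it is under cup 1 (prior 1/3): the dealer opened cup 1, so this case is ruled out; weight (1/3)·0 = 0.
If it is under cup 2 (prior 1/3): cup 1 is available, opened with probability 3/5; weight (1/3)·(3/5) = 1/5.
If it is under cup 3 (prior 1/3): only cup 1 is available, probability 1; weight (1/3)·1 = 1/3.
The weights sum to 8/15.
So P(the pea under cup 3 | the dealer opened cup 1) = (1/3) / (8/15) = 5/8.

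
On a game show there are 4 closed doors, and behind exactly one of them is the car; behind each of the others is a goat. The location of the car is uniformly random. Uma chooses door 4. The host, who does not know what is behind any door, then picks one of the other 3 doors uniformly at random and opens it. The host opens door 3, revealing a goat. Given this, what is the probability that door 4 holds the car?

Condition on the true location of the car.
If it is behind any of doors 1, 2, and 4 (prior 1/4 each): the host picks door 3 with probability 1/3 regardless, and it is not the prize; weight (1/4)·(1/3) = 1/12 each.
If it is behind door 3 (prior 1/4): the host opened door 3, so this case is ruled out; weight (1/4)·0 = 0.
The weights sum to 1/4.
So P(the car behind door 4 | the host opened door 3) = (1/12) / (1/4) = 1/3.

1/3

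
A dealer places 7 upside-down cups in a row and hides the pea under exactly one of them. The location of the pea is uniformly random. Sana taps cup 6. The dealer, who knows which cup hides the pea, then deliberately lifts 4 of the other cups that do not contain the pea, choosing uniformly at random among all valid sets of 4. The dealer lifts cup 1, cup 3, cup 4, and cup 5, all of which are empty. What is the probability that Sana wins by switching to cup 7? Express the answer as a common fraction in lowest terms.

Apply Bayes' rule, conditioning on where the pea actually is.
If it is under any of cups 1, 3, 4, and 5 (prior 1/7 each): that cup was opened and seen not to hold the prize — ruled out; weight (1/7)·0 = 0 each.
If it is under either of cups 2 and 7 (prior 1/7 each): the dealer has 5 equally likely choices, so probability 1/5; weight (1/7)·(1/5) = 1/35 each.
If it is under cup 6 (prior 1/7): the dealer has 15 equally likely choices, so probability 1/15; weight (1/7)·(1/15) = 1/105.
The weights sum to 1/15.
So P(the pea under cup 7 | the dealer opened cup 1, cup 3, cup 4, and cup 5) = (1/35) / (1/15) = 3/7.

3/7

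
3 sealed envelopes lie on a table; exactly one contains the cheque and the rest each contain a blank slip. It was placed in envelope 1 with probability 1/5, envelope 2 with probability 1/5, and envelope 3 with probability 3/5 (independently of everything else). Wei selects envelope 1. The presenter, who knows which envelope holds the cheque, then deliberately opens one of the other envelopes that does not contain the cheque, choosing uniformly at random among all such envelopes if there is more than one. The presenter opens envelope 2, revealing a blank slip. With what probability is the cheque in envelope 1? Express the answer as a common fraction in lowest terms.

1/7

Condition on the true location of the cheque.
If it is in envelope 1 (prior 1/5): the presenter has 2 equally likely choices, so probability 1/2; weight (1/5)·(1/2) = 1/10.
If it is in envelope 2 (prior 1/5): the presenter opened envelope 2, so this case is ruled out; weight (1/5)·0 = 0.
If it is in envelope 3 (prior 3/5): the presenter has no choice, probability 1; weight (3/5)·1 = 3/5.
The weights sum to 7/10.
So P(the cheque in envelope 1 | the presenter opened envelope 2) = (1/10) / (7/10) = 1/7.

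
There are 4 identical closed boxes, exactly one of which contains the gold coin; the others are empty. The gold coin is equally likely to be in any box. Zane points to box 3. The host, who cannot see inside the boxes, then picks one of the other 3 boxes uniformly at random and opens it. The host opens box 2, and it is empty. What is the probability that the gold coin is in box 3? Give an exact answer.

1/3

Condition on the true location of the gold coin.
If it is in any of boxes 1, 3, and 4 (prior 1/4 each): the host picks box 2 with probability 1/3 regardless, and it is not the prize; weight (1/4)·(1/3) = 1/12 each.
If it is in box 2 (prior 1/4): the host opened box 2, so this case is ruled out; weight (1/4)·0 = 0.
The weights sum to 1/4.
So P(the gold coin in box 3 | the host opened box 2) = (1/12) / (1/4) = 1/3.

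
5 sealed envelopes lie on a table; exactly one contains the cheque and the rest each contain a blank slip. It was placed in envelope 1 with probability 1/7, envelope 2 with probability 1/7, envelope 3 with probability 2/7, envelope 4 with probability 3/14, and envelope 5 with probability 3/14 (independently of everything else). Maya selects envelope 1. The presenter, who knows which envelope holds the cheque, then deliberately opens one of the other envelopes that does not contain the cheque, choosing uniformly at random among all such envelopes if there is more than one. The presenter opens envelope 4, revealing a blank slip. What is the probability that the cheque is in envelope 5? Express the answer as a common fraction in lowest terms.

2/7

Apply Bayes' rule, conditioning on where the cheque actually is.
If it is in envelope 1 (prior 1/7): the presenter has 4 equally likely choices, so probability 1/4; weight (1/7)·(1/4) = 1/28.
If it is in envelope 2 (prior 1/7): the presenter has 3 equally likely choices, so probability 1/3; weight (1/7)·(1/3) = 1/21.
If it is in envelope 3 (prior 2/7): the presenter has 3 equally likely choices, so probability 1/3; weight (2/7)·(1/3) = 2/21.
If it is in envelope 4 (prior 3/14): the presenter opened envelope 4, so this case is ruled out; weight (3/14)·0 = 0.
If it is in envelope 5 (prior 3/14): the presenter has 3 equally likely choices, so probability 1/3; weight (3/14)·(1/3) = 1/14.
The weights sum to 1/4.
So P(the cheque in envelope 5 | the presenter opened envelope 4) = (1/14) / (1/4) = 2/7.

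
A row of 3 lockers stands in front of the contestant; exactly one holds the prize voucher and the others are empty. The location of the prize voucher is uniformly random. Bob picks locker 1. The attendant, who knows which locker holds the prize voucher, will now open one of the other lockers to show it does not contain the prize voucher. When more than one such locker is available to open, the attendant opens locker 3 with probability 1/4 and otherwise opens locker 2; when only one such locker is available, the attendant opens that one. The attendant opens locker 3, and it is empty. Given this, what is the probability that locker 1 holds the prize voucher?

Condition on the true location of the prize voucher.
If it is in locker 1 (prior 1/3): locker 3 is available, opened with probability 1/4; weight (1/3)·(1/4) = 1/12.
If it is in locker 2 (prior 1/3): only locker 3 is available, probability 1; weight (1/3)·1 = 1/3.
If it is in locker 3 (prior 1/3): the attendant opened locker 3, so this case is ruled out; weight (1/3)·0 = 0.
The weights sum to 5/12.
So P(the prize voucher in locker 1 | the attendant opened locker 3) = (1/12) / (5/12) = 1/5.

1/5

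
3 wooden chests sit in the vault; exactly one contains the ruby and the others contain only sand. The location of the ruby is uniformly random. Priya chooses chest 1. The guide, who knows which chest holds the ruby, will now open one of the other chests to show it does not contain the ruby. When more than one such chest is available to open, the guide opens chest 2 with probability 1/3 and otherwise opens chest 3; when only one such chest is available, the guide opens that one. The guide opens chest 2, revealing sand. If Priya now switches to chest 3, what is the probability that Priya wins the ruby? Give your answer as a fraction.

3/4

Condition on the true location of the ruby.
If it is in chest 1 (prior 1/3): chest 2 is available, opened with probability 1/3; weight (1/3)·(1/3) = 1/9.
If it is in chest 2 (prior 1/3): the guide opened chest 2, so this case is ruled out; weight (1/3)·0 = 0.
If it is in chest 3 (prior 1/3): only chest 2 is available, probability 1; weight (1/3)·1 = 1/3.
The weights sum to 4/9.
So P(the ruby in chest 3 | the guide opened chest 2) = (1/3) / (4/9) = 3/4.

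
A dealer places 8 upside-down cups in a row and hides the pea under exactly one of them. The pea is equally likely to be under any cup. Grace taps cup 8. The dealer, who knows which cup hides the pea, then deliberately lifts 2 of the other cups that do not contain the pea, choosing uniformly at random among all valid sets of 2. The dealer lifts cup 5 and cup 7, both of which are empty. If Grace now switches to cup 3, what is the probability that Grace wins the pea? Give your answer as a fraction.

Consider each possible location of the pea in turn.
If it is under any of cups 1, 2, 3, 4, and 6 (prior 1/8 each): the dealer has 15 equally likely choices, so probability 1/15; weight (1/8)·(1/15) = 1/120 each.
If it is under either of cups 5 and 7 (prior 1/8 each): that cup was opened and seen not to hold the prize — ruled out; weight (1/8)·0 = 0 each.
If it is under cup 8 (prior 1/8): the dealer has 21 equally likely choices, so probability 1/21; weight (1/8)·(1/21) = 1/168.
The weights sum to 1/21.
So P(the pea under cup 3 | the dealer opened cup 5 and cup 7) = (1/120) / (1/21) = 7/40.

7/40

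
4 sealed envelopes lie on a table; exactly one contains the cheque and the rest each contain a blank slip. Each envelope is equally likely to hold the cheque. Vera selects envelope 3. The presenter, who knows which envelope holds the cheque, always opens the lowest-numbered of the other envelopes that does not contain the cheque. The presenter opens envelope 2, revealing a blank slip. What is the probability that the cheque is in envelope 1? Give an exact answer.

1

Condition on the true location of the cheque.
If it is in envelope 1 (prior 1/4): envelope 2 is the lowest-numbered option available, probability 1; weight (1/4)·1 = 1/4.
If it is in envelope 2 (prior 1/4): the presenter opened envelope 2, so this case is ruled out; weight (1/4)·0 = 0.
If it is in either of envelopes 3 and 4 (prior 1/4 each): the presenter would have opened envelope 1 instead, probability 0; weight (1/4)·0 = 0 each.
The weights sum to 1/4.
So P(the cheque in envelope 1 | the presenter opened envelope 2) = (1/4) / (1/4) = 1.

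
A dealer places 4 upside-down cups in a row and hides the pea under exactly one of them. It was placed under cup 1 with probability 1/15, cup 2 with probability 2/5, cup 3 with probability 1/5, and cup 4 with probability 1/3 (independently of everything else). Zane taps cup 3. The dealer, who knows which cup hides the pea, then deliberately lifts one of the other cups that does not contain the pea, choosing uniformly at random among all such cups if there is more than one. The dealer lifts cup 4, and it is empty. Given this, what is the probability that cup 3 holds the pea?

Consider each possible location of the pea in turn.
If it is under cup 1 (prior 1/15): the dealer has 2 equally likely choices, so probability 1/2; weight (1/15)·(1/2) = 1/30.
If it is under cup 2 (prior 2/5): the dealer has 2 equally likely choices, so probability 1/2; weight (2/5)·(1/2) = 1/5.
If it is under cup 3 (prior 1/5): the dealer has 3 equally likely choices, so probability 1/3; weight (1/5)·(1/3) = 1/15.
If it is under cup 4 (prior 1/3): the dealer opened cup 4, so this case is ruled out; weight (1/3)·0 = 0.
The weights sum to 3/10.
So P(the pea under cup 3 | the dealer opened cup 4) = (1/15) / (3/10) = 2/9.

2/9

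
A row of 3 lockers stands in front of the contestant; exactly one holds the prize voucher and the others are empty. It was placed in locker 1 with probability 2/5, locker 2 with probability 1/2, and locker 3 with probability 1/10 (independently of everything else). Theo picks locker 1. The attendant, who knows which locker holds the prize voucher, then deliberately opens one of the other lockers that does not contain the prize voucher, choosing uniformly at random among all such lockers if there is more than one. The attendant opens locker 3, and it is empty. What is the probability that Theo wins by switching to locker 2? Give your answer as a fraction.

5/7

Apply Bayes' rule, conditioning on where the prize voucher actually is.
If it is in locker 1 (prior 2/5): the attendant has 2 equally likely choices, so probability 1/2; weight (2/5)·(1/2) = 1/5.
If it is in locker 2 (prior 1/2): the attendant has no choice, probability 1; weight (1/2)·1 = 1/2.
If it is in locker 3 (prior 1/10): the attendant opened locker 3, so this case is ruled out; weight (1/10)·0 = 0.
The weights sum to 7/10.
So P(the prize voucher in locker 2 | the attendant opened locker 3) = (1/2) / (7/10) = 5/7.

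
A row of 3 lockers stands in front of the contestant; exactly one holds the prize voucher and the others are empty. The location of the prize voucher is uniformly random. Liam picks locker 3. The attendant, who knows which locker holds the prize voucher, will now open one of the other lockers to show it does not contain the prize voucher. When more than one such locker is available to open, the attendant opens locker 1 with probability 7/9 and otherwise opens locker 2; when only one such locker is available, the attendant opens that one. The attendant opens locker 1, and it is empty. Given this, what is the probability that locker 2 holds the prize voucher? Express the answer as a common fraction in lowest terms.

9/16

Apply Bayes' rule, conditioning on where the prize voucher actually is.
If it is in locker 1 (prior 1/3): the attendant opened locker 1, so this case is ruled out; weight (1/3)·0 = 0.
If it is in locker 2 (prior 1/3): only locker 1 is available, probability 1; weight (1/3)·1 = 1/3.
If it is in locker 3 (prior 1/3): locker 1 is available, opened with probability 7/9; weight (1/3)·(7/9) = 7/27.
The weights sum to 16/27.
So P(the prize voucher in locker 2 | the attendant opened locker 1) = (1/3) / (16/27) = 9/16.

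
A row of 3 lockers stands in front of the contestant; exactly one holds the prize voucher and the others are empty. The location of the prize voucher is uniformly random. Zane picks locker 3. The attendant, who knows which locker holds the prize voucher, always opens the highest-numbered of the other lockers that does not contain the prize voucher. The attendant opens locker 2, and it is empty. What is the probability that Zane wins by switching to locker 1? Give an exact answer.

1/2

Condition on the true location of the prize voucher.
If it is in either of lockers 1 and 3 (prior 1/3 each): locker 2 is the highest-numbered option available, probability 1; weight (1/3)·1 = 1/3 each.
If it is in locker 2 (prior 1/3): the attendant opened locker 2, so this case is ruled out; weight (1/3)·0 = 0.
The weights sum to 2/3.
So P(the prize voucher in locker 1 | the attendant opened locker 2) = (1/3) / (2/3) = 1/2.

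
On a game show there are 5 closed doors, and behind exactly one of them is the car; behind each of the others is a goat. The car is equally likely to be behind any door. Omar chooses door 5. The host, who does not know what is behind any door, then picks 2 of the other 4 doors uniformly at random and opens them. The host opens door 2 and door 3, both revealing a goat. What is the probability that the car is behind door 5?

1/3

Condition on the true location of the car.
If it is behind any of doors 1, 4, and 5 (prior 1/5 each): the host picks exactly this set with probability 1/6 regardless, and none is the prize; weight (1/5)·(1/6) = 1/30 each.
If it is behind either of doors 2 and 3 (prior 1/5 each): that door was opened and seen not to hold the prize — ruled out; weight (1/5)·0 = 0 each.
The weights sum to 1/10.
So P(the car behind door 5 | the host opened door 2 and door 3) = (1/30) / (1/10) = 1/3.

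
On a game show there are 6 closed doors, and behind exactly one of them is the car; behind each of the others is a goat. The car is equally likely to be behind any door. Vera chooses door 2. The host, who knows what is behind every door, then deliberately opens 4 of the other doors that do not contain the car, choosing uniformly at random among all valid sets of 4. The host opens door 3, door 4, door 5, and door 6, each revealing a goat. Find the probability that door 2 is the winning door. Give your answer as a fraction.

Consider each possible location of the car in turn.
If it is behind door 1 (prior 1/6): the host has no choice, probability 1; weight (1/6)·1 = 1/6.
If it is behind door 2 (prior 1/6): the host has 5 equally likely choices, so probability 1/5; weight (1/6)·(1/5) = 1/30.
If it is behind any of doors 3, 4, 5, and 6 (prior 1/6 each): that door was opened and seen not to hold the prize — ruled out; weight (1/6)·0 = 0 each.
The weights sum to 1/5.
So P(the car behind door 2 | the host opened door 3, door 4, door 5, and door 6) = (1/30) / (1/5) = 1/6.

1/6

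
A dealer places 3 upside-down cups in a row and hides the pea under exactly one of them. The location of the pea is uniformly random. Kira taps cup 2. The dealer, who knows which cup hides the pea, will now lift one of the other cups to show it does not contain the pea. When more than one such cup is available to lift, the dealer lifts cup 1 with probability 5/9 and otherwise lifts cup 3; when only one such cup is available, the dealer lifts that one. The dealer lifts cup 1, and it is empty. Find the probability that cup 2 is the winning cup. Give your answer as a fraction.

Apply Bayes' rule, conditioning on where the pea actually is.
If it is under cup 1 (prior 1/3): the dealer opened cup 1, so this case is ruled out; weight (1/3)·0 = 0.
If it is under cup 2 (prior 1/3): cup 1 is available, opened with probability 5/9; weight (1/3)·(5/9) = 5/27.
If it is under cup 3 (prior 1/3): only cup 1 is available, probability 1; weight (1/3)·1 = 1/3.
The weights sum to 14/27.
So P(the pea under cup 2 | the dealer opened cup 1) = (5/27) / (14/27) = 5/14.

5/14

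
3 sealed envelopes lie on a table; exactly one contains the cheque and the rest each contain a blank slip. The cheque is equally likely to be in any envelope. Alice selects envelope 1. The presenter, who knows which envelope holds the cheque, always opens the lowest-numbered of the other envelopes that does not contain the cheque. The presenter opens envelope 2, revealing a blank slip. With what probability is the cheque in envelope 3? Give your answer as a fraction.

Apply Bayes' rule, conditioning on where the cheque actually is.
If it is in either of envelopes 1 and 3 (prior 1/3 each): envelope 2 is the lowest-numbered option available, probability 1; weight (1/3)·1 = 1/3 each.
If it is in envelope 2 (prior 1/3): the presenter opened envelope 2, so this case is ruled out; weight (1/3)·0 = 0.
The weights sum to 2/3.
So P(the cheque in envelope 3 | the presenter opened envelope 2) = (1/3) / (2/3) = 1/2.

1/2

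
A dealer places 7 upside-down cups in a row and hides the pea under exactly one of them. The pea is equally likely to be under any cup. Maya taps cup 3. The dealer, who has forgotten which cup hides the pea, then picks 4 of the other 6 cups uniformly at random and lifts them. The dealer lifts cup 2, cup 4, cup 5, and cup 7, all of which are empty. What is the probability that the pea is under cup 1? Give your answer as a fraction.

1/3

Because the dealer chose which cups to lift without knowing where the pea is, the choice is independent of the prize location. Learning that none of the 4 opened cups holds the pea simply rules out those 4 locations and leaves the remaining 3 cups still equally likely by symmetry.
So P(the pea under cup 1) = 1/3.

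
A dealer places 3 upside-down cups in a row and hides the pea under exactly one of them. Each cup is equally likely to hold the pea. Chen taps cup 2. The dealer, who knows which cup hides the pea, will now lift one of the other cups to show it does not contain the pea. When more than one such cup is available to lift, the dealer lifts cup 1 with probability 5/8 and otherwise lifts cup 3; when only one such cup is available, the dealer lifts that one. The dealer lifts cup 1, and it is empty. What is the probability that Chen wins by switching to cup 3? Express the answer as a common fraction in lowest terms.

8/13

Apply Bayes' rule, conditioning on where the pea actually is.
If it is under cup 1 (prior 1/3): the dealer opened cup 1, so this case is ruled out; weight (1/3)·0 = 0.
If it is under cup 2 (prior 1/3): cup 1 is available, opened with probability 5/8; weight (1/3)·(5/8) = 5/24.
If it is under cup 3 (prior 1/3): only cup 1 is available, probability 1; weight (1/3)·1 = 1/3.
The weights sum to 13/24.
So P(the pea under cup 3 | the dealer opened cup 1) = (1/3) / (13/24) = 8/13.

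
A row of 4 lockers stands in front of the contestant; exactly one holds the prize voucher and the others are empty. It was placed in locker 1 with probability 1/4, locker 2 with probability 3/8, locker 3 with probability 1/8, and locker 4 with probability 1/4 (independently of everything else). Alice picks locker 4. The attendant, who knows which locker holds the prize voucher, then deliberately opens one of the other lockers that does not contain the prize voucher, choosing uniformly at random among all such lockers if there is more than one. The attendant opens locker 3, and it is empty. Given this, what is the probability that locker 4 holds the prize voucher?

Consider each possible location of the prize voucher in turn.
If it is in locker 1 (prior 1/4): the attendant has 2 equally likely choices, so probability 1/2; weight (1/4)·(1/2) = 1/8.
If it is in locker 2 (prior 3/8): the attendant has 2 equally likely choices, so probability 1/2; weight (3/8)·(1/2) = 3/16.
If it is in locker 3 (prior 1/8): the attendant opened locker 3, so this case is ruled out; weight (1/8)·0 = 0.
If it is in locker 4 (prior 1/4): the attendant has 3 equally likely choices, so probability 1/3; weight (1/4)·(1/3) = 1/12.
The weights sum to 19/48.
So P(the prize voucher in locker 4 | the attendant opened locker 3) = (1/12) / (19/48) = 4/19.

4/19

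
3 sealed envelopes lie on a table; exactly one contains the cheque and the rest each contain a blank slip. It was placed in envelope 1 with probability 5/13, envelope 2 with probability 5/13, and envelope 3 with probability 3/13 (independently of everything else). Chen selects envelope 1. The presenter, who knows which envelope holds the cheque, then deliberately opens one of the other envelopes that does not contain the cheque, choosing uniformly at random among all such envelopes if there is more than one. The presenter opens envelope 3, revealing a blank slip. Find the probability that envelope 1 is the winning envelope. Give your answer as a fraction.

1/3

Apply Bayes' rule, conditioning on where the cheque actually is.
If it is in envelope 1 (prior 5/13): the presenter has 2 equally likely choices, so probability 1/2; weight (5/13)·(1/2) = 5/26.
If it is in envelope 2 (prior 5/13): the presenter has no choice, probability 1; weight (5/13)·1 = 5/13.
If it is in envelope 3 (prior 3/13): the presenter opened envelope 3, so this case is ruled out; weight (3/13)·0 = 0.
The weights sum to 15/26.
So P(the cheque in envelope 1 | the presenter opened envelope 3) = (5/26) / (15/26) = 1/3.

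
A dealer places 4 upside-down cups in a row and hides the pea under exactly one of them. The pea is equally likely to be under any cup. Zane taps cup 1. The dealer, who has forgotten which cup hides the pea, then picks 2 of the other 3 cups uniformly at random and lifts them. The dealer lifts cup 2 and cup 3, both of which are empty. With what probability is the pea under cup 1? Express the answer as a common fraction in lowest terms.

1/2

Condition on the true location of the pea.
If it is under either of cups 1 and 4 (prior 1/4 each): the dealer picks exactly this set with probability 1/3 regardless, and none is the prize; weight (1/4)·(1/3) = 1/12 each.
If it is under either of cups 2 and 3 (prior 1/4 each): that cup was opened and seen not to hold the prize — ruled out; weight (1/4)·0 = 0 each.
The weights sum to 1/6.
So P(the pea under cup 1 | the dealer opened cup 2 and cup 3) = (1/12) / (1/6) = 1/2.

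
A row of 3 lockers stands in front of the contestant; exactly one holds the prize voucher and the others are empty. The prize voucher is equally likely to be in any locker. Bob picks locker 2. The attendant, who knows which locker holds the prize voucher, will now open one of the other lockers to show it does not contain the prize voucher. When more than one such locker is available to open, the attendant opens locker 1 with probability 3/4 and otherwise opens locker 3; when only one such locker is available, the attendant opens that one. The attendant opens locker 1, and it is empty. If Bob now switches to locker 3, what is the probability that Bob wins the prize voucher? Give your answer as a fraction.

Consider each possible location of the prize voucher in turn.
If it is in locker 1 (prior 1/3): the attendant opened locker 1, so this case is ruled out; weight (1/3)·0 = 0.
If it is in locker 2 (prior 1/3): locker 1 is available, opened with probability 3/4; weight (1/3)·(3/4) = 1/4.
If it is in locker 3 (prior 1/3): only locker 1 is available, probability 1; weight (1/3)·1 = 1/3.
The weights sum to 7/12.
So P(the prize voucher in locker 3 | the attendant opened locker 1) = (1/3) / (7/12) = 4/7.

4/7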